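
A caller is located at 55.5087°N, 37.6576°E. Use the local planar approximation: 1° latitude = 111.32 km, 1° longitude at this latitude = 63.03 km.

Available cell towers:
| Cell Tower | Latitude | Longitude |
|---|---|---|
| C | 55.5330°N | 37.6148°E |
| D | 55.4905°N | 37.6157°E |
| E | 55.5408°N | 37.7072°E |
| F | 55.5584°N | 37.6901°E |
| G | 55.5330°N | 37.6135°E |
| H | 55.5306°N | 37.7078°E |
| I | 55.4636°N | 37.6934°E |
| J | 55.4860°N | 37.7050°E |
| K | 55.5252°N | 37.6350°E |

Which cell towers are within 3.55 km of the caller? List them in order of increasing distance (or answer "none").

K, D

Distances from 55.5087°N, 37.6576°E:
C: √((0.0243·111.32)² + (-0.0428·63.03)²) = √(7.317436 + 7.277499) = 3.8203 km
D: √((-0.0182·111.32)² + (-0.0419·63.03)²) = √(4.104773 + 6.974654) = 3.3286 km
E: √((0.0321·111.32)² + (0.0496·63.03)²) = √(12.768987 + 9.773677) = 4.7479 km
F: √((0.0497·111.32)² + (0.0325·63.03)²) = √(30.609707 + 4.196250) = 5.8997 km
G: √((0.0243·111.32)² + (-0.0441·63.03)²) = √(7.317436 + 7.726304) = 3.8786 km
H: √((0.0219·111.32)² + (0.0502·63.03)²) = √(5.943395 + 10.011567) = 3.9944 km
I: √((-0.0451·111.32)² + (0.0358·63.03)²) = √(25.205742 + 5.091675) = 5.5043 km
J: √((-0.0227·111.32)² + (0.0474·63.03)²) = √(6.385547 + 8.925885) = 3.9130 km
K: √((0.0165·111.32)² + (-0.0226·63.03)²) = √(3.373761 + 2.029138) = 2.3244 km
Threshold 3.55 km: K (2.3244 km), D (3.3286 km) are within range.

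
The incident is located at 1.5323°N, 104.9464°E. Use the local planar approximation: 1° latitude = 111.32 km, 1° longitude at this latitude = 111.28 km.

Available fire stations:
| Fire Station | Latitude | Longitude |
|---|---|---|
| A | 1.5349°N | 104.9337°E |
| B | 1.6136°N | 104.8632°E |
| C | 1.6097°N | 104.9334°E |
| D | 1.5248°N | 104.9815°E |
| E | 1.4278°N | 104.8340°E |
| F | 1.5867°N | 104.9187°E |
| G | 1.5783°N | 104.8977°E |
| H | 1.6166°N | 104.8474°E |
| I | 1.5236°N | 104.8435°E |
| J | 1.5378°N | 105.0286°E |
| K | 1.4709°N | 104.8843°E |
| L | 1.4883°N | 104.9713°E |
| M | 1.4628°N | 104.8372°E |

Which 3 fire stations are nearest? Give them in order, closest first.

Distances from 1.5323°N, 104.9464°E:
A: 1.4426 km
B: 12.9471 km
C: 8.7368 km
D: 3.9942 km
E: 17.0813 km
F: 6.7952 km
G: 7.4559 km
H: 14.4718 km
I: 11.4916 km
J: 9.1677 km
K: 9.7197 km
L: 5.6275 km
M: 14.4057 km
Sorted: A (1.4426 km) < D (3.9942 km) < L (5.6275 km) < F (6.7952 km) < G (7.4559 km) < …

A, D, L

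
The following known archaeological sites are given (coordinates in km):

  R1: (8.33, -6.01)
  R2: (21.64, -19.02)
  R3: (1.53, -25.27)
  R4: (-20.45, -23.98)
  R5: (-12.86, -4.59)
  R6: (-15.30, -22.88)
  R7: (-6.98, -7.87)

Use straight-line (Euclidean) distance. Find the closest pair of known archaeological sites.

Pairwise distances:
R1–R2: √((13.31)² + (-13.01)²) = √(177.1561 + 169.2601) = 18.61 km
R1–R3: √((-6.80)² + (-19.26)²) = √(46.2400 + 370.9476) = 20.43 km
R1–R4: √((-28.78)² + (-17.97)²) = √(828.2884 + 322.9209) = 33.93 km
R1–R5: √((-21.19)² + (1.42)²) = √(449.0161 + 2.0164) = 21.24 km
R1–R6: √((-23.63)² + (-16.87)²) = √(558.3769 + 284.5969) = 29.03 km
R1–R7: √((-15.31)² + (-1.86)²) = √(234.3961 + 3.4596) = 15.42 km
R2–R3: √((-20.11)² + (-6.25)²) = √(404.4121 + 39.0625) = 21.06 km
R2–R4: √((-42.09)² + (-4.96)²) = √(1771.5681 + 24.6016) = 42.38 km
R2–R5: √((-34.50)² + (14.43)²) = √(1190.2500 + 208.2249) = 37.40 km
R2–R6: √((-36.94)² + (-3.86)²) = √(1364.5636 + 14.8996) = 37.14 km
R2–R7: √((-28.62)² + (11.15)²) = √(819.1044 + 124.3225) = 30.72 km
R3–R4: √((-21.98)² + (1.29)²) = √(483.1204 + 1.6641) = 22.02 km
R3–R5: √((-14.39)² + (20.68)²) = √(207.0721 + 427.6624) = 25.19 km
R3–R6: √((-16.83)² + (2.39)²) = √(283.2489 + 5.7121) = 17.00 km
R3–R7: √((-8.51)² + (17.40)²) = √(72.4201 + 302.7600) = 19.37 km
R4–R5: √((7.59)² + (19.39)²) = √(57.6081 + 375.9721) = 20.82 km
R4–R6: √((5.15)² + (1.10)²) = √(26.5225 + 1.2100) = 5.27 km
R4–R7: √((13.47)² + (16.11)²) = √(181.4409 + 259.5321) = 21.00 km
R5–R6: √((-2.44)² + (-18.29)²) = √(5.9536 + 334.5241) = 18.45 km
R5–R7: √((5.88)² + (-3.28)²) = √(34.5744 + 10.7584) = 6.73 km
R6–R7: √((8.32)² + (15.01)²) = √(69.2224 + 225.3001) = 17.16 km
Closest pair: R4–R6 at 5.27 km.

R4 and R6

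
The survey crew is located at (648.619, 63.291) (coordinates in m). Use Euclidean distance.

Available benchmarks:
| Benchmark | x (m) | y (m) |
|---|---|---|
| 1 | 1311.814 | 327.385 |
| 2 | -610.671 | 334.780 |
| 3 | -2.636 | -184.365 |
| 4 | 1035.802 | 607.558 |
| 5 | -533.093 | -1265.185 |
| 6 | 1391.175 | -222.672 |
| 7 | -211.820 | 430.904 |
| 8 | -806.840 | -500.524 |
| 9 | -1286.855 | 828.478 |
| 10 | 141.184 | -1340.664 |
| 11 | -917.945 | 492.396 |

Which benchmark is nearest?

4

Distances from (648.619, 63.291):
1: √((663.195)² + (264.094)²) = √(439827.60803 + 69745.64084) = 713.844 m
2: √((-1259.290)² + (271.489)²) = √(1585811.30410 + 73706.27712) = 1288.223 m
3: √((-651.255)² + (-247.656)²) = √(424133.07502 + 61333.49434) = 696.754 m
4: √((387.183)² + (544.267)²) = √(149910.67549 + 296226.56729) = 667.935 m
5: √((-1181.712)² + (-1328.476)²) = √(1396443.25094 + 1764848.48258) = 1778.002 m
6: √((742.556)² + (-285.963)²) = √(551389.41314 + 81774.83737) = 795.716 m
7: √((-860.439)² + (367.613)²) = √(740355.27272 + 135139.31777) = 935.679 m
8: √((-1455.459)² + (-563.815)²) = √(2118360.90068 + 317887.35423) = 1560.849 m
9: √((-1935.474)² + (765.187)²) = √(3746059.60468 + 585511.14497) = 2081.243 m
10: √((-507.435)² + (-1403.955)²) = √(257490.27923 + 1971089.64202) = 1492.843 m
11: √((-1566.564)² + (429.105)²) = √(2454122.76610 + 184131.10103) = 1624.270 m
Minimum: 4 at 667.935 m.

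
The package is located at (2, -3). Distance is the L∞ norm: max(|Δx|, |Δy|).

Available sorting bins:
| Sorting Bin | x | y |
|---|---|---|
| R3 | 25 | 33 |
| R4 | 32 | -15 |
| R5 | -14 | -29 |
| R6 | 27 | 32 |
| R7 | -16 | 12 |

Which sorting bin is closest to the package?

Distances from (2, -3):
R3: max(|23|, |36|) = 36
R4: max(|30|, |-12|) = 30
R5: max(|-16|, |-26|) = 26
R6: max(|25|, |35|) = 35
R7: max(|-18|, |15|) = 18
Minimum: R7 at 18.

R7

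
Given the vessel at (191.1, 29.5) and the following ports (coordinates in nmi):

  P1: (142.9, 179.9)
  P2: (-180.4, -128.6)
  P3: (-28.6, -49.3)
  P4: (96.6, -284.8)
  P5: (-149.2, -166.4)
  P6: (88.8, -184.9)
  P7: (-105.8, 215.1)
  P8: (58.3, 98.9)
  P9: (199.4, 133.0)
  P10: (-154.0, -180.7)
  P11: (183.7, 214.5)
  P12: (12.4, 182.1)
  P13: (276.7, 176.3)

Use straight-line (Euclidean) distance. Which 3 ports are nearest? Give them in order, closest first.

Distances from (191.1, 29.5):
P1: √((-48.2)² + (150.4)²) = √(2323.240 + 22620.160) = 157.9 nmi
P2: √((-371.5)² + (-158.1)²) = √(138012.250 + 24995.610) = 403.7 nmi
P3: √((-219.7)² + (-78.8)²) = √(48268.090 + 6209.440) = 233.4 nmi
P4: √((-94.5)² + (-314.3)²) = √(8930.250 + 98784.490) = 328.2 nmi
P5: √((-340.3)² + (-195.9)²) = √(115804.090 + 38376.810) = 392.7 nmi
P6: √((-102.3)² + (-214.4)²) = √(10465.290 + 45967.360) = 237.6 nmi
P7: √((-296.9)² + (185.6)²) = √(88149.610 + 34447.360) = 350.1 nmi
P8: √((-132.8)² + (69.4)²) = √(17635.840 + 4816.360) = 149.8 nmi
P9: √((8.3)² + (103.5)²) = √(68.890 + 10712.250) = 103.8 nmi
P10: √((-345.1)² + (-210.2)²) = √(119094.010 + 44184.040) = 404.1 nmi
P11: √((-7.4)² + (185.0)²) = √(54.760 + 34225.000) = 185.1 nmi
P12: √((-178.7)² + (152.6)²) = √(31933.690 + 23286.760) = 235.0 nmi
P13: √((85.6)² + (146.8)²) = √(7327.360 + 21550.240) = 169.9 nmi
Sorted: P9 (103.8 nmi) < P8 (149.8 nmi) < P1 (157.9 nmi) < P13 (169.9 nmi) < P11 (185.1 nmi) < …

P9, P8, P1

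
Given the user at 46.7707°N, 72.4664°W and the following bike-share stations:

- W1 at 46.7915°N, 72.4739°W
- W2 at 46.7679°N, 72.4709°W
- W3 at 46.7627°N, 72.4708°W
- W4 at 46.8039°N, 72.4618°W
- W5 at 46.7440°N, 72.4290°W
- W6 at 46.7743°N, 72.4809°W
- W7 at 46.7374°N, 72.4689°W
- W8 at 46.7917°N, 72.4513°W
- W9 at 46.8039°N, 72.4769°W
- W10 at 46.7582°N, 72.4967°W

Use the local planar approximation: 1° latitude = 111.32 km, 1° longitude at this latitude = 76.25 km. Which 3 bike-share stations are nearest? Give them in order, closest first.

Distances from 46.7707°N, 72.4664°W:
W1: √((0.0208·111.32)² + (-0.0075·76.25)²) = √(5.361336 + 0.327041) = 2.3850 km
W2: √((-0.0028·111.32)² + (-0.0045·76.25)²) = √(0.097154 + 0.117735) = 0.4636 km
W3: √((-0.0080·111.32)² + (-0.0044·76.25)²) = √(0.793097 + 0.112560) = 0.9517 km
W4: √((0.0332·111.32)² + (0.0046·76.25)²) = √(13.659115 + 0.123026) = 3.7124 km
W5: √((-0.0267·111.32)² + (0.0374·76.25)²) = √(8.834234 + 8.132478) = 4.1191 km
W6: √((0.0036·111.32)² + (-0.0145·76.25)²) = √(0.160602 + 1.222407) = 1.1760 km
W7: √((-0.0333·111.32)² + (-0.0025·76.25)²) = √(13.741523 + 0.036338) = 3.7119 km
W8: √((0.0210·111.32)² + (0.0151·76.25)²) = √(5.464935 + 1.325664) = 2.6059 km
W9: √((0.0332·111.32)² + (-0.0105·76.25)²) = √(13.659115 + 0.641000) = 3.7815 km
W10: √((-0.0125·111.32)² + (-0.0303·76.25)²) = √(1.936272 + 5.337833) = 2.6971 km
Sorted: W2 (0.4636 km) < W3 (0.9517 km) < W6 (1.1760 km) < W1 (2.3850 km) < W8 (2.6059 km) < …

W2, W3, W6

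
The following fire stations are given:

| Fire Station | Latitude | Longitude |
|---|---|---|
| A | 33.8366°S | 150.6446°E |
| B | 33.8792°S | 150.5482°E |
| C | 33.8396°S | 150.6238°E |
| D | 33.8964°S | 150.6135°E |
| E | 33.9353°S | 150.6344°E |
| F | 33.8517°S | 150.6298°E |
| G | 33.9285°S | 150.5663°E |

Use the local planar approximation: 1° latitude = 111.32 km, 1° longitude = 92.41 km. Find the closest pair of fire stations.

C and F

Pairwise distances:
A–B: 10.0919 km
A–C: 1.9509 km
A–D: 7.2508 km
A–E: 11.0276 km
A–F: 2.1670 km
A–G: 12.5305 km
B–C: 8.2607 km
B–D: 6.3309 km
B–E: 10.1219 km
B–F: 8.1384 km
B–G: 5.7373 km
C–D: 6.3942 km
C–E: 10.6983 km
C–F: 1.4566 km
C–G: 11.2326 km
D–E: 4.7415 km
D–F: 5.1990 km
D–G: 5.6386 km
E–F: 9.3161 km
E–G: 6.3385 km
F–G: 10.3695 km
Closest pair: C–F at 1.4566 km.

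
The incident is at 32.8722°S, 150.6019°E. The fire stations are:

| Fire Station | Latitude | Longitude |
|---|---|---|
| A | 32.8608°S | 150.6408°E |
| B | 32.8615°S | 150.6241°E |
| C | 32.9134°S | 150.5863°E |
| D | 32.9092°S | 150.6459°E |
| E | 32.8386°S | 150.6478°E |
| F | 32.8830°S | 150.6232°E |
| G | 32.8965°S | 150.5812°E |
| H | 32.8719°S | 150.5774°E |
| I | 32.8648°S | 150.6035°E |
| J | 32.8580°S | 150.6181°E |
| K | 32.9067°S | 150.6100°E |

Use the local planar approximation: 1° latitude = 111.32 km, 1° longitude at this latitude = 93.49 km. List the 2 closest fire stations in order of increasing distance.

I, J

Distances from 32.8722°S, 150.6019°E:
A: √((0.0114·111.32)² + (0.0389·93.49)²) = √(1.610483 + 13.226031) = 3.8518 km
B: √((0.0107·111.32)² + (0.0222·93.49)²) = √(1.418776 + 4.307609) = 2.3930 km
C: √((-0.0412·111.32)² + (-0.0156·93.49)²) = √(21.034918 + 2.127059) = 4.8127 km
D: √((-0.0370·111.32)² + (0.0440·93.49)²) = √(16.964843 + 16.921376) = 5.8212 km
E: √((0.0336·111.32)² + (0.0459·93.49)²) = √(13.990233 + 18.414320) = 5.6925 km
F: √((-0.0108·111.32)² + (0.0213·93.49)²) = √(1.445419 + 3.965423) = 2.3261 km
G: √((-0.0243·111.32)² + (-0.0207·93.49)²) = √(7.317436 + 3.745165) = 3.3260 km
H: √((0.0003·111.32)² + (-0.0245·93.49)²) = √(0.001115 + 5.246413) = 2.2907 km
I: √((0.0074·111.32)² + (0.0016·93.49)²) = √(0.678594 + 0.022375) = 0.8372 km
J: √((0.0142·111.32)² + (0.0162·93.49)²) = √(2.498752 + 2.293825) = 2.1892 km
K: √((-0.0345·111.32)² + (0.0081·93.49)²) = √(14.749747 + 0.573456) = 3.9145 km
Sorted: I (0.8372 km) < J (2.1892 km) < H (2.2907 km) < F (2.3261 km) < …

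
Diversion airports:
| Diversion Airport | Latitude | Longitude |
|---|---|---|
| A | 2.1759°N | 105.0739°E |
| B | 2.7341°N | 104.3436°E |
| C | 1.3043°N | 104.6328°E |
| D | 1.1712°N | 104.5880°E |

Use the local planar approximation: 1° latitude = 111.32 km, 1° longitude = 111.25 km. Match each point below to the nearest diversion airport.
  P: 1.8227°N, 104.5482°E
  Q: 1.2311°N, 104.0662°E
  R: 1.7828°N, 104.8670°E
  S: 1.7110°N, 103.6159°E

P at 1.8227°N, 104.5482°E:
  A: √((0.3532·111.32)² + (0.5257·111.25)²) = √(1545.922739 + 3420.392877) = 70.4721 km
  B: √((0.9114·111.32)² + (-0.2046·111.25)²) = √(10293.532589 + 518.097263) = 103.9790 km
  C: √((-0.5184·111.32)² + (0.0846·111.25)²) = √(3330.246504 + 88.581038) = 58.4707 km
  D: √((-0.6515·111.32)² + (0.0398·111.25)²) = √(5259.872724 + 19.604970) = 72.6600 km
  → nearest: C (58.4707 km)
Q at 1.2311°N, 104.0662°E:
  A: √((0.9448·111.32)² + (1.0077·111.25)²) = √(11061.809233 + 12567.895369) = 153.7196 km
  B: √((1.5030·111.32)² + (0.2774·111.25)²) = √(27993.961211 + 952.385891) = 170.1363 km
  C: √((0.0732·111.32)² + (0.5666·111.25)²) = √(66.400073 + 3973.316673) = 63.5588 km
  D: √((-0.0599·111.32)² + (0.5218·111.25)²) = √(44.463131 + 3369.831525) = 58.4320 km
  → nearest: D (58.4320 km)
R at 1.7828°N, 104.8670°E:
  A: √((0.3931·111.32)² + (0.2069·111.25)²) = √(1914.928148 + 529.811061) = 49.4443 km
  B: √((0.9513·111.32)² + (-0.5234·111.25)²) = √(11214.538050 + 3390.529098) = 120.8514 km
  C: √((-0.4785·111.32)² + (-0.2342·111.25)²) = √(2837.332806 + 678.849998) = 59.2974 km
  D: √((-0.6116·111.32)² + (-0.2790·111.25)²) = √(4635.337373 + 963.404002) = 74.8247 km
  → nearest: A (49.4443 km)
S at 1.7110°N, 103.6159°E:
  A: √((0.4649·111.32)² + (1.4580·111.25)²) = √(2678.338645 + 26309.651006) = 170.2586 km
  B: √((1.0231·111.32)² + (0.7277·111.25)²) = √(12971.271950 + 6553.975131) = 139.7328 km
  C: √((-0.4067·111.32)² + (1.0169·111.25)²) = √(2049.720951 + 12798.425183) = 121.8530 km
  D: √((-0.5398·111.32)² + (0.9721·111.25)²) = √(3610.872517 + 11695.584353) = 123.7193 km
  → nearest: C (121.8530 km)

P→C; Q→D; R→A; S→C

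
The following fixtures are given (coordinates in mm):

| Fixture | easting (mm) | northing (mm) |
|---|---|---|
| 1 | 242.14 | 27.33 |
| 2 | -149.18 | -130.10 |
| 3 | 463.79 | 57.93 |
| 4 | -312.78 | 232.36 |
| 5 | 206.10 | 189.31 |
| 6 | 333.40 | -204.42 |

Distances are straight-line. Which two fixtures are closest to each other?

1 and 5

Pairwise distances:
1–2: √((-391.32)² + (-157.43)²) = √(153131.3424 + 24784.2049) = 421.80 mm
1–3: √((221.65)² + (30.60)²) = √(49128.7225 + 936.3600) = 223.75 mm
1–4: √((-554.92)² + (205.03)²) = √(307936.2064 + 42037.3009) = 591.59 mm
1–5: √((-36.04)² + (161.98)²) = √(1298.8816 + 26237.5204) = 165.94 mm
1–6: √((91.26)² + (-231.75)²) = √(8328.3876 + 53708.0625) = 249.07 mm
2–3: √((612.97)² + (188.03)²) = √(375732.2209 + 35355.2809) = 641.16 mm
2–4: √((-163.60)² + (362.46)²) = √(26764.9600 + 131377.2516) = 397.67 mm
2–5: √((355.28)² + (319.41)²) = √(126223.8784 + 102022.7481) = 477.75 mm
2–6: √((482.58)² + (-74.32)²) = √(232883.4564 + 5523.4624) = 488.27 mm
3–4: √((-776.57)² + (174.43)²) = √(603060.9649 + 30425.8249) = 795.92 mm
3–5: √((-257.69)² + (131.38)²) = √(66404.1361 + 17260.7044) = 289.25 mm
3–6: √((-130.39)² + (-262.35)²) = √(17001.5521 + 68827.5225) = 292.97 mm
4–5: √((518.88)² + (-43.05)²) = √(269236.4544 + 1853.3025) = 520.66 mm
4–6: √((646.18)² + (-436.78)²) = √(417548.5924 + 190776.7684) = 779.95 mm
5–6: √((127.30)² + (-393.73)²) = √(16205.2900 + 155023.3129) = 413.80 mm
Closest pair: 1–5 at 165.94 mm.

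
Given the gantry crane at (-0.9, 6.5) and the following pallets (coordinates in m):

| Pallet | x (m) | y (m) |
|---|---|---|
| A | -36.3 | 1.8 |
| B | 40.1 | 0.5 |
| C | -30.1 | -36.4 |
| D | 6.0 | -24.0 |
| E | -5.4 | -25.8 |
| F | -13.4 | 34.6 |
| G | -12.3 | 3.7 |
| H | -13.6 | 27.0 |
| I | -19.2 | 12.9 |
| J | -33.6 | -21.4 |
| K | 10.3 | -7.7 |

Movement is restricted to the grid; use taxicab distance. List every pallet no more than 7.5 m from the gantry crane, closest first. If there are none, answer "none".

Distances from (-0.9, 6.5):
A: |-35.4| + |-4.7| = 35.4 + 4.7 = 40.1 m
B: |41.0| + |-6.0| = 41.0 + 6.0 = 47.0 m
C: |-29.2| + |-42.9| = 29.2 + 42.9 = 72.1 m
D: |6.9| + |-30.5| = 6.9 + 30.5 = 37.4 m
E: |-4.5| + |-32.3| = 4.5 + 32.3 = 36.8 m
F: |-12.5| + |28.1| = 12.5 + 28.1 = 40.6 m
G: |-11.4| + |-2.8| = 11.4 + 2.8 = 14.2 m
H: |-12.7| + |20.5| = 12.7 + 20.5 = 33.2 m
I: |-18.3| + |6.4| = 18.3 + 6.4 = 24.7 m
J: |-32.7| + |-27.9| = 32.7 + 27.9 = 60.6 m
K: |11.2| + |-14.2| = 11.2 + 14.2 = 25.4 m
Threshold 7.5 m: none within range.

none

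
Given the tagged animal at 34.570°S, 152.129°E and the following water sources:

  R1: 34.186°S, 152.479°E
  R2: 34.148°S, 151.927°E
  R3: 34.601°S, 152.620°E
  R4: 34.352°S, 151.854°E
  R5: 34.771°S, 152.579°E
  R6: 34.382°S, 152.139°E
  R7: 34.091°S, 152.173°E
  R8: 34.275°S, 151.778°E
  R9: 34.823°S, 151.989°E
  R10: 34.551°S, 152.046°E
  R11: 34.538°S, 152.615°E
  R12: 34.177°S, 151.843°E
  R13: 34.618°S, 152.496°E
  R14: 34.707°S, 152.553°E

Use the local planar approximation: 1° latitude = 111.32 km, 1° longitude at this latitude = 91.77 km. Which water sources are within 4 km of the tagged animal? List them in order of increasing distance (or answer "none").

Distances from 34.570°S, 152.129°E:
R1: 53.469 km
R2: 50.502 km
R3: 45.191 km
R4: 35.012 km
R5: 46.969 km
R6: 20.948 km
R7: 53.475 km
R8: 46.000 km
R9: 30.956 km
R10: 7.905 km
R11: 44.742 km
R12: 51.018 km
R13: 34.101 km
R14: 41.793 km
Threshold 4 km: none within range.

none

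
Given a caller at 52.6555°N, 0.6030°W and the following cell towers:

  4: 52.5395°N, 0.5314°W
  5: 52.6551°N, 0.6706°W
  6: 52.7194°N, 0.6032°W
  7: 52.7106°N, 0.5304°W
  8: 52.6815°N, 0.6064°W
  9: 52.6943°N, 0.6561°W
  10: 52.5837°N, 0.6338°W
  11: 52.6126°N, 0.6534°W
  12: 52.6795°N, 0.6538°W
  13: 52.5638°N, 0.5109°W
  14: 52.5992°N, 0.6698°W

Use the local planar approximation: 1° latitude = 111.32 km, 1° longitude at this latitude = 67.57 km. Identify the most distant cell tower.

4

Distances from 52.6555°N, 0.6030°W:
4: 13.7897 km
5: 4.5679 km
6: 7.1134 km
7: 7.8541 km
8: 2.9034 km
9: 5.6151 km
10: 8.2593 km
11: 5.8655 km
12: 4.3497 km
13: 11.9554 km
14: 7.7235 km
Maximum: 4 at 13.7897 km.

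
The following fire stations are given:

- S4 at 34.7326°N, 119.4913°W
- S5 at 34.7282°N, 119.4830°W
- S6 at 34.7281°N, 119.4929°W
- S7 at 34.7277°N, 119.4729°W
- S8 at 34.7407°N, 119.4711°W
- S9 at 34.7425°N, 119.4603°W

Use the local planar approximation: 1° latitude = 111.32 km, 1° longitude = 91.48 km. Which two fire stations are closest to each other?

S4 and S6

Pairwise distances:
S4–S5: 0.9036 km
S4–S6: 0.5219 km
S4–S7: 1.7694 km
S4–S8: 2.0562 km
S4–S9: 3.0425 km
S5–S6: 0.9057 km
S5–S7: 0.9256 km
S5–S8: 1.7667 km
S5–S9: 2.6165 km
S6–S7: 1.8301 km
S6–S8: 2.4381 km
S6–S9: 3.3858 km
S7–S8: 1.4565 km
S7–S9: 2.0107 km
S8–S9: 1.0081 km
Closest pair: S4–S6 at 0.5219 km.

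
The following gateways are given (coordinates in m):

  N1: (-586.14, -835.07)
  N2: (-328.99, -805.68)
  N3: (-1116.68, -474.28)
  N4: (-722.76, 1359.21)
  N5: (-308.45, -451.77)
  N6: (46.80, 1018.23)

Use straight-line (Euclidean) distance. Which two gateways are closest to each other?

Pairwise distances:
N1–N2: √((257.15)² + (29.39)²) = √(66126.1225 + 863.7721) = 258.82 m
N1–N3: √((-530.54)² + (360.79)²) = √(281472.6916 + 130169.4241) = 641.59 m
N1–N4: √((-136.62)² + (2194.28)²) = √(18665.0244 + 4814864.7184) = 2198.53 m
N1–N5: √((277.69)² + (383.30)²) = √(77111.7361 + 146918.8900) = 473.32 m
N1–N6: √((632.94)² + (1853.30)²) = √(400613.0436 + 3434720.8900) = 1958.40 m
N2–N3: √((-787.69)² + (331.40)²) = √(620455.5361 + 109825.9600) = 854.57 m
N2–N4: √((-393.77)² + (2164.89)²) = √(155054.8129 + 4686748.7121) = 2200.41 m
N2–N5: √((20.54)² + (353.91)²) = √(421.8916 + 125252.2881) = 354.51 m
N2–N6: √((375.79)² + (1823.91)²) = √(141218.1241 + 3326647.6881) = 1862.22 m
N3–N4: √((393.92)² + (1833.49)²) = √(155172.9664 + 3361685.5801) = 1875.33 m
N3–N5: √((808.23)² + (22.51)²) = √(653235.7329 + 506.7001) = 808.54 m
N3–N6: √((1163.48)² + (1492.51)²) = √(1353685.7104 + 2227586.1001) = 1892.42 m
N4–N5: √((414.31)² + (-1810.98)²) = √(171652.7761 + 3279648.5604) = 1857.77 m
N4–N6: √((769.56)² + (-340.98)²) = √(592222.5936 + 116267.3604) = 841.72 m
N5–N6: √((355.25)² + (1470.00)²) = √(126202.5625 + 2160900.0000) = 1512.32 m
Closest pair: N1–N2 at 258.82 m.

N1 and N2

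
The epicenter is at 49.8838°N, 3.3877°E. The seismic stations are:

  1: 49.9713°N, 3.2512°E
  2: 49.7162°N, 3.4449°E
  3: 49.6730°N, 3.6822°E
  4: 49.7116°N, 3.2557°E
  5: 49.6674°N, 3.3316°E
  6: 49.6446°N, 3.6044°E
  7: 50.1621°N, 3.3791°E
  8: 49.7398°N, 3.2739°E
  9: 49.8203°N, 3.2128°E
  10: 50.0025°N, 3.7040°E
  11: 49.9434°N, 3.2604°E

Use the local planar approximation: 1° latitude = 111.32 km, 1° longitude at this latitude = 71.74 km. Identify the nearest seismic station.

11

Distances from 49.8838°N, 3.3877°E:
1: √((0.0875·111.32)² + (-0.1365·71.74)²) = √(94.877340 + 95.893252) = 13.8120 km
2: √((-0.1676·111.32)² + (0.0572·71.74)²) = √(348.092306 + 16.838942) = 19.1032 km
3: √((-0.2108·111.32)² + (0.2945·71.74)²) = √(550.665171 + 446.368298) = 31.5758 km
4: √((-0.1722·111.32)² + (-0.1320·71.74)²) = √(367.462216 + 89.674839) = 21.3808 km
5: √((-0.2164·111.32)² + (-0.0561·71.74)²) = √(580.311141 + 16.197518) = 24.4235 km
6: √((-0.2392·111.32)² + (0.2167·71.74)²) = √(709.036751 + 241.679919) = 30.8337 km
7: √((0.2783·111.32)² + (-0.0086·71.74)²) = √(959.782458 + 0.380645) = 30.9865 km
8: √((-0.1440·111.32)² + (-0.1138·71.74)²) = √(256.963465 + 66.651092) = 17.9893 km
9: √((-0.0635·111.32)² + (-0.1749·71.74)²) = √(49.968216 + 157.435390) = 14.4015 km
10: √((0.1187·111.32)² + (0.3163·71.74)²) = √(174.601445 + 514.897909) = 26.2583 km
11: √((0.0596·111.32)² + (-0.1273·71.74)²) = √(44.018873 + 83.402593) = 11.2881 km
Minimum: 11 at 11.2881 km.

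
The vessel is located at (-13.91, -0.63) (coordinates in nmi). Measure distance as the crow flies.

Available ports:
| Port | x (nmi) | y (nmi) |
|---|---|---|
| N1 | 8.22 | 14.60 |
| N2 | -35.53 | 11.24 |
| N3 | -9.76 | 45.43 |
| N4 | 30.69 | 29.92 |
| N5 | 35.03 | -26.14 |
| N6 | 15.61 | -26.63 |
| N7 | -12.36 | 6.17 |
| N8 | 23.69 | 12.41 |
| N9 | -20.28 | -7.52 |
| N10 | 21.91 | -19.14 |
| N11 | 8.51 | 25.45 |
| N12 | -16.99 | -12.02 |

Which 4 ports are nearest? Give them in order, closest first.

N7, N9, N12, N2

Distances from (-13.91, -0.63):
N1: 26.86 nmi
N2: 24.66 nmi
N3: 46.25 nmi
N4: 54.06 nmi
N5: 55.19 nmi
N6: 39.34 nmi
N7: 6.97 nmi
N8: 39.80 nmi
N9: 9.38 nmi
N10: 40.32 nmi
N11: 34.39 nmi
N12: 11.80 nmi
Sorted: N7 (6.97 nmi) < N9 (9.38 nmi) < N12 (11.80 nmi) < N2 (24.66 nmi) < N1 (26.86 nmi) < N11 (34.39 nmi) < …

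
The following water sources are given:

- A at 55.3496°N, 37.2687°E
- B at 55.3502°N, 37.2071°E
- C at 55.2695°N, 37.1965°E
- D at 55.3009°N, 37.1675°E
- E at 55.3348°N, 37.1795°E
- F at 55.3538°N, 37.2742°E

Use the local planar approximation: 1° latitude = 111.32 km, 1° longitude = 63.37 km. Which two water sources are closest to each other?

Pairwise distances:
A–F: √((0.0042·111.32)² + (0.0055·63.37)²) = √(0.218597 + 0.121477) = 0.5832 km
B–E: √((-0.0154·111.32)² + (-0.0276·63.37)²) = √(2.938920 + 3.059043) = 2.4491 km
D–E: √((0.0339·111.32)² + (0.0120·63.37)²) = √(14.241174 + 0.578269) = 3.8496 km
A–B: √((0.0006·111.32)² + (-0.0616·63.37)²) = √(0.004461 + 15.238031) = 3.9042 km
C–D: √((0.0314·111.32)² + (-0.0290·63.37)²) = √(12.218157 + 3.377252) = 3.9491 km
B–F: √((0.0036·111.32)² + (0.0671·63.37)²) = √(0.160602 + 18.080584) = 4.2710 km
A–E: √((-0.0148·111.32)² + (-0.0892·63.37)²) = √(2.714375 + 31.951932) = 5.8878 km
B–D: √((-0.0493·111.32)² + (-0.0396·63.37)²) = √(30.118978 + 6.297349) = 6.0346 km
E–F: √((0.0190·111.32)² + (0.0947·63.37)²) = √(4.473563 + 36.013669) = 6.3630 km
C–E: √((0.0653·111.32)² + (-0.0170·63.37)²) = √(52.841210 + 1.160554) = 7.3486 km
A–D: √((-0.0487·111.32)² + (-0.1012·63.37)²) = √(29.390320 + 41.127133) = 8.3975 km
D–F: √((0.0529·111.32)² + (0.1067·63.37)²) = √(34.678295 + 45.718951) = 8.9665 km
B–C: √((-0.0807·111.32)² + (-0.0106·63.37)²) = √(80.703703 + 0.451210) = 9.0086 km
A–C: √((-0.0801·111.32)² + (-0.0722·63.37)²) = √(79.508110 + 20.933498) = 10.0221 km
C–F: √((0.0843·111.32)² + (0.0777·63.37)²) = √(88.064636 + 24.244289) = 10.5976 km
Closest pair: A–F at 0.5832 km.

A and F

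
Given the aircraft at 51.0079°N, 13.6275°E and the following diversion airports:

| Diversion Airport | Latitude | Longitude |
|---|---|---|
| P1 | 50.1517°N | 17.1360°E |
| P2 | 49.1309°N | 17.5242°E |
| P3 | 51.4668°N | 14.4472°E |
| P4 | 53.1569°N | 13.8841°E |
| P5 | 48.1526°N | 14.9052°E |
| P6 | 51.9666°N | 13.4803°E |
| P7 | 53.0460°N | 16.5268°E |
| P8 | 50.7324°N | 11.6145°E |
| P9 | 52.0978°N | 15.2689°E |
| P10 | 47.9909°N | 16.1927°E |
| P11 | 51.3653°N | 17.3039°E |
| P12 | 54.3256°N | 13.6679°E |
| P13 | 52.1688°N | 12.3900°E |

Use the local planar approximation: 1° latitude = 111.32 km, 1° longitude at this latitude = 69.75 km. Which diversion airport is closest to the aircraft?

Distances from 51.0079°N, 13.6275°E:
P1: 262.6238 km
P2: 342.8287 km
P3: 76.6715 km
P4: 239.8953 km
P5: 330.1094 km
P6: 107.2152 km
P7: 303.9252 km
P8: 143.7172 km
P9: 166.8167 km
P10: 380.5393 km
P11: 259.4970 km
P12: 369.3371 km
P13: 155.4064 km
Minimum: P3 at 76.6715 km.

P3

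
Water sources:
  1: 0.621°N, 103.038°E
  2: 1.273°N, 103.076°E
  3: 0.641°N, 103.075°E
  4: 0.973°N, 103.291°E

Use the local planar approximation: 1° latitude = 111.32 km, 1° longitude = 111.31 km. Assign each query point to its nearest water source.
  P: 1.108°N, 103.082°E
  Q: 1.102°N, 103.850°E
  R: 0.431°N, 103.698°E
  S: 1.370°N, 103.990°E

P at 1.108°N, 103.082°E:
  1: √((-0.487·111.32)² + (-0.044·111.31)²) = √(2939.03202 + 23.98688) = 54.434 km
  2: √((0.165·111.32)² + (-0.006·111.31)²) = √(337.37608 + 0.44604) = 18.380 km
  3: √((-0.467·111.32)² + (-0.007·111.31)²) = √(2702.58994 + 0.60711) = 51.992 km
  4: √((-0.135·111.32)² + (0.209·111.31)²) = √(225.84680 + 541.20393) = 27.696 km
  → nearest: 2 (18.380 km)
Q at 1.102°N, 103.850°E:
  1: √((-0.481·111.32)² + (-0.812·111.31)²) = √(2867.05846 + 8169.21684) = 105.054 km
  2: √((0.171·111.32)² + (-0.774·111.31)²) = √(362.35864 + 7422.50138) = 88.232 km
  3: √((-0.461·111.32)² + (-0.775·111.31)²) = √(2633.59049 + 7441.69336) = 100.376 km
  4: √((-0.129·111.32)² + (-0.559·111.31)²) = √(206.21764 + 3871.61337) = 63.858 km
  → nearest: 4 (63.858 km)
R at 0.431°N, 103.698°E:
  1: √((0.190·111.32)² + (-0.660·111.31)²) = √(447.35634 + 5397.04745) = 76.449 km
  2: √((0.842·111.32)² + (-0.622·111.31)²) = √(8785.58284 + 4793.46030) = 116.529 km
  3: √((0.210·111.32)² + (-0.623·111.31)²) = √(546.49348 + 4808.88575) = 73.180 km
  4: √((0.542·111.32)² + (-0.407·111.31)²) = √(3640.36532 + 2052.37721) = 75.450 km
  → nearest: 3 (73.180 km)
S at 1.370°N, 103.990°E:
  1: √((-0.749·111.32)² + (-0.952·111.31)²) = √(6952.00428 + 11229.03052) = 134.837 km
  2: √((-0.097·111.32)² + (-0.914·111.31)²) = √(116.59767 + 10350.48635) = 102.309 km
  3: √((-0.729·111.32)² + (-0.915·111.31)²) = √(6585.69255 + 10373.14751) = 130.226 km
  4: √((-0.397·111.32)² + (-0.699·111.31)²) = √(1953.11317 + 6053.72540) = 89.481 km
  → nearest: 4 (89.481 km)

P→2; Q→4; R→3; S→4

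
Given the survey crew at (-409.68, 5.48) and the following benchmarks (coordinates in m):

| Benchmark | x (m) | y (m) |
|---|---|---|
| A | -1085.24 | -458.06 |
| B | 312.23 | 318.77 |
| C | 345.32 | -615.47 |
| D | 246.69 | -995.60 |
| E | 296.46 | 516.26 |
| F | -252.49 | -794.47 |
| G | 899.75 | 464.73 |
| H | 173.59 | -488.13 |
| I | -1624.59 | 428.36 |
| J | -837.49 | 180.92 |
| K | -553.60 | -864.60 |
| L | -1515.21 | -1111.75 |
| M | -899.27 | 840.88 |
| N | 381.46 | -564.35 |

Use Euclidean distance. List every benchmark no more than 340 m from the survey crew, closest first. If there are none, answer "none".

Distances from (-409.68, 5.48):
A: √((-675.56)² + (-463.54)²) = √(456381.3136 + 214869.3316) = 819.30 m
B: √((721.91)² + (313.29)²) = √(521154.0481 + 98150.6241) = 786.96 m
C: √((755.00)² + (-620.95)²) = √(570025.0000 + 385578.9025) = 977.55 m
D: √((656.37)² + (-1001.08)²) = √(430821.5769 + 1002161.1664) = 1197.07 m
E: √((706.14)² + (510.78)²) = √(498633.6996 + 260896.2084) = 871.51 m
F: √((157.19)² + (-799.95)²) = √(24708.6961 + 639920.0025) = 815.25 m
G: √((1309.43)² + (459.25)²) = √(1714606.9249 + 210910.5625) = 1387.63 m
H: √((583.27)² + (-493.61)²) = √(340203.8929 + 243650.8321) = 764.10 m
I: √((-1214.91)² + (422.88)²) = √(1476006.3081 + 178827.4944) = 1286.40 m
J: √((-427.81)² + (175.44)²) = √(183021.3961 + 30779.1936) = 462.39 m
K: √((-143.92)² + (-870.08)²) = √(20712.9664 + 757039.2064) = 881.90 m
L: √((-1105.53)² + (-1117.23)²) = √(1222196.5809 + 1248202.8729) = 1571.75 m
M: √((-489.59)² + (835.40)²) = √(239698.3681 + 697893.1600) = 968.29 m
N: √((791.14)² + (-569.83)²) = √(625902.4996 + 324706.2289) = 974.99 m
Threshold 340 m: none within range.

none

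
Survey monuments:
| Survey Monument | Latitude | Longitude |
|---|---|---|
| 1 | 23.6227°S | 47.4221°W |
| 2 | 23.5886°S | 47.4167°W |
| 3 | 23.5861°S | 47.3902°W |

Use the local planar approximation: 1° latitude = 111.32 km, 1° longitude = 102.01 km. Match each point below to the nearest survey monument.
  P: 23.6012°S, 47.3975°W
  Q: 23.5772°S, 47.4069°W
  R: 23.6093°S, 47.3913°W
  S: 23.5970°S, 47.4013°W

P at 23.6012°S, 47.3975°W:
  1: √((-0.0215·111.32)² + (-0.0246·102.01)²) = √(5.728268 + 6.297319) = 3.4678 km
  2: √((0.0126·111.32)² + (-0.0192·102.01)²) = √(1.967377 + 3.836083) = 2.4090 km
  3: √((0.0151·111.32)² + (0.0073·102.01)²) = √(2.825532 + 0.554538) = 1.8385 km
  → nearest: 3 (1.8385 km)
Q at 23.5772°S, 47.4069°W:
  1: √((-0.0455·111.32)² + (-0.0152·102.01)²) = √(25.654833 + 2.404212) = 5.2971 km
  2: √((-0.0114·111.32)² + (-0.0098·102.01)²) = √(1.610483 + 0.999396) = 1.6155 km
  3: √((-0.0089·111.32)² + (0.0167·102.01)²) = √(0.981582 + 2.902141) = 1.9707 km
  → nearest: 2 (1.6155 km)
R at 23.6093°S, 47.3913°W:
  1: √((-0.0134·111.32)² + (-0.0308·102.01)²) = √(2.225133 + 9.871586) = 3.4780 km
  2: √((0.0207·111.32)² + (-0.0254·102.01)²) = √(5.309909 + 6.713561) = 3.4675 km
  3: √((0.0232·111.32)² + (0.0011·102.01)²) = √(6.669947 + 0.012591) = 2.5851 km
  → nearest: 3 (2.5851 km)
S at 23.5970°S, 47.4013°W:
  1: √((-0.0257·111.32)² + (-0.0208·102.01)²) = √(8.184886 + 4.502069) = 3.5619 km
  2: √((0.0084·111.32)² + (-0.0154·102.01)²) = √(0.874390 + 2.467896) = 1.8282 km
  3: √((0.0109·111.32)² + (0.0111·102.01)²) = √(1.472310 + 1.282128) = 1.6597 km
  → nearest: 3 (1.6597 km)

P→3; Q→2; R→3; S→3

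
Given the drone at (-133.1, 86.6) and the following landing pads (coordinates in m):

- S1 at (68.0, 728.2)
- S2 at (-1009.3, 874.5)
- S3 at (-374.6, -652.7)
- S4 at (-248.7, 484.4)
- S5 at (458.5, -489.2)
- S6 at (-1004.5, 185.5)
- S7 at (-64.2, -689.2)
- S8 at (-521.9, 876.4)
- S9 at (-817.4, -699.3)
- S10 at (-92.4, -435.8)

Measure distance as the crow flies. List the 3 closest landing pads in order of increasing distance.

Distances from (-133.1, 86.6):
S1: √((201.1)² + (641.6)²) = √(40441.210 + 411650.560) = 672.4 m
S2: √((-876.2)² + (787.9)²) = √(767726.440 + 620786.410) = 1178.4 m
S3: √((-241.5)² + (-739.3)²) = √(58322.250 + 546564.490) = 777.7 m
S4: √((-115.6)² + (397.8)²) = √(13363.360 + 158244.840) = 414.3 m
S5: √((591.6)² + (-575.8)²) = √(349990.560 + 331545.640) = 825.6 m
S6: √((-871.4)² + (98.9)²) = √(759337.960 + 9781.210) = 877.0 m
S7: √((68.9)² + (-775.8)²) = √(4747.210 + 601865.640) = 778.9 m
S8: √((-388.8)² + (789.8)²) = √(151165.440 + 623784.040) = 880.3 m
S9: √((-684.3)² + (-785.9)²) = √(468266.490 + 617638.810) = 1042.1 m
S10: √((40.7)² + (-522.4)²) = √(1656.490 + 272901.760) = 524.0 m
Sorted: S4 (414.3 m) < S10 (524.0 m) < S1 (672.4 m) < S3 (777.7 m) < S7 (778.9 m) < …

S4, S10, S1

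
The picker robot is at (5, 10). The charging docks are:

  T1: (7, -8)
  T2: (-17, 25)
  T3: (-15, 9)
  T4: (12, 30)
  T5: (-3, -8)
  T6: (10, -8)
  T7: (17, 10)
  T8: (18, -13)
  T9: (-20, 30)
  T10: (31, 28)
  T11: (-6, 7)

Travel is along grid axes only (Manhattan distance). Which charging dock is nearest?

T7

Distances from (5, 10):
T1: 20
T2: 37
T3: 21
T4: 27
T5: 26
T6: 23
T7: 12
T8: 36
T9: 45
T10: 44
T11: 14
Minimum: T7 at 12.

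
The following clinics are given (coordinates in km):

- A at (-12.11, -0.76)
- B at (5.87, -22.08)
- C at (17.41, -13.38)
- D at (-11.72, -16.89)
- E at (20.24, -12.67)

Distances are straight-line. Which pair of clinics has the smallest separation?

C and E

Pairwise distances:
A–B: 27.89 km
A–C: 32.10 km
A–D: 16.13 km
A–E: 34.47 km
B–C: 14.45 km
B–D: 18.34 km
B–E: 17.18 km
C–D: 29.34 km
C–E: 2.92 km
D–E: 32.24 km
Closest pair: C–E at 2.92 km.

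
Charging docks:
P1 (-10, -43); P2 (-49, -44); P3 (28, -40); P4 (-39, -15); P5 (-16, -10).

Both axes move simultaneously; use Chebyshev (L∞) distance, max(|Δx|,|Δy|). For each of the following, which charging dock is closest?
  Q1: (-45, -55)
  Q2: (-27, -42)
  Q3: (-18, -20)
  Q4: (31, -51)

Q1→P2; Q2→P1; Q3→P5; Q4→P3

Q1 at (-45, -55):
  P1: max(|35|, |12|) = 35
  P2: max(|-4|, |11|) = 11
  P3: max(|73|, |15|) = 73
  P4: max(|6|, |40|) = 40
  P5: max(|29|, |45|) = 45
  → nearest: P2 (11)
Q2 at (-27, -42):
  P1: max(|17|, |-1|) = 17
  P2: max(|-22|, |-2|) = 22
  P3: max(|55|, |2|) = 55
  P4: max(|-12|, |27|) = 27
  P5: max(|11|, |32|) = 32
  → nearest: P1 (17)
Q3 at (-18, -20):
  P1: max(|8|, |-23|) = 23
  P2: max(|-31|, |-24|) = 31
  P3: max(|46|, |-20|) = 46
  P4: max(|-21|, |5|) = 21
  P5: max(|2|, |10|) = 10
  → nearest: P5 (10)
Q4 at (31, -51):
  P1: max(|-41|, |8|) = 41
  P2: max(|-80|, |7|) = 80
  P3: max(|-3|, |11|) = 11
  P4: max(|-70|, |36|) = 70
  P5: max(|-47|, |41|) = 47
  → nearest: P3 (11)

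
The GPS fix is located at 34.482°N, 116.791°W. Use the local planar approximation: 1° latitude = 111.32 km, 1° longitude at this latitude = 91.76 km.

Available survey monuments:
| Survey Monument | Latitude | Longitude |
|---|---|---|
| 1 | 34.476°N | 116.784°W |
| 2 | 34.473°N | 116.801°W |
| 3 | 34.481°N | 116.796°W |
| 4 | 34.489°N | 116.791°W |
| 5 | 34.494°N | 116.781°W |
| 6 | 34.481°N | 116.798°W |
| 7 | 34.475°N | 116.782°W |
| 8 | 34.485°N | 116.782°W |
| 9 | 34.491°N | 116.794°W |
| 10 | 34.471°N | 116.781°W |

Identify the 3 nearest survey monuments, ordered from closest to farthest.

3, 6, 4

Distances from 34.482°N, 116.791°W:
1: √((-0.006·111.32)² + (0.007·91.76)²) = √(0.44612 + 0.41257) = 0.927 km
2: √((-0.009·111.32)² + (-0.010·91.76)²) = √(1.00376 + 0.84199) = 1.359 km
3: √((-0.001·111.32)² + (-0.005·91.76)²) = √(0.01239 + 0.21050) = 0.472 km
4: √((0.007·111.32)² + (0.000·91.76)²) = √(0.60721 + 0.00000) = 0.779 km
5: √((0.012·111.32)² + (0.010·91.76)²) = √(1.78447 + 0.84199) = 1.621 km
6: √((-0.001·111.32)² + (-0.007·91.76)²) = √(0.01239 + 0.41257) = 0.652 km
7: √((-0.007·111.32)² + (0.009·91.76)²) = √(0.60721 + 0.68201) = 1.135 km
8: √((0.003·111.32)² + (0.009·91.76)²) = √(0.11153 + 0.68201) = 0.891 km
9: √((0.009·111.32)² + (-0.003·91.76)²) = √(1.00376 + 0.07578) = 1.039 km
10: √((-0.011·111.32)² + (0.010·91.76)²) = √(1.49945 + 0.84199) = 1.530 km
Sorted: 3 (0.472 km) < 6 (0.652 km) < 4 (0.779 km) < 8 (0.891 km) < 1 (0.927 km) < …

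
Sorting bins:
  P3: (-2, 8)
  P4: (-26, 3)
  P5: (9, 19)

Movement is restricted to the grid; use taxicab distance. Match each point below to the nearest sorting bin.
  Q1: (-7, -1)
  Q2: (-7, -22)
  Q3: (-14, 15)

Q1→P3; Q2→P3; Q3→P3

Q1 at (-7, -1):
  P3: 14
  P4: 23
  P5: 36
  → nearest: P3 (14)
Q2 at (-7, -22):
  P3: 35
  P4: 44
  P5: 57
  → nearest: P3 (35)
Q3 at (-14, 15):
  P3: 19
  P4: 24
  P5: 27
  → nearest: P3 (19)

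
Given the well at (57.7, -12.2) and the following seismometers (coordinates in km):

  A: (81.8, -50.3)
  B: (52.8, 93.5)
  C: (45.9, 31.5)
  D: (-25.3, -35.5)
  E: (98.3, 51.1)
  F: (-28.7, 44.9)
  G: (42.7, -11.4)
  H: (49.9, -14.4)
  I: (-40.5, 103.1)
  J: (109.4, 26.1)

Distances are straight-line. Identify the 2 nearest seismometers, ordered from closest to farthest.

H, G

Distances from (57.7, -12.2):
A: √((24.1)² + (-38.1)²) = √(580.810 + 1451.610) = 45.1 km
B: √((-4.9)² + (105.7)²) = √(24.010 + 11172.490) = 105.8 km
C: √((-11.8)² + (43.7)²) = √(139.240 + 1909.690) = 45.3 km
D: √((-83.0)² + (-23.3)²) = √(6889.000 + 542.890) = 86.2 km
E: √((40.6)² + (63.3)²) = √(1648.360 + 4006.890) = 75.2 km
F: √((-86.4)² + (57.1)²) = √(7464.960 + 3260.410) = 103.6 km
G: √((-15.0)² + (0.8)²) = √(225.000 + 0.640) = 15.0 km
H: √((-7.8)² + (-2.2)²) = √(60.840 + 4.840) = 8.1 km
I: √((-98.2)² + (115.3)²) = √(9643.240 + 13294.090) = 151.5 km
J: √((51.7)² + (38.3)²) = √(2672.890 + 1466.890) = 64.3 km
Sorted: H (8.1 km) < G (15.0 km) < A (45.1 km) < C (45.3 km) < …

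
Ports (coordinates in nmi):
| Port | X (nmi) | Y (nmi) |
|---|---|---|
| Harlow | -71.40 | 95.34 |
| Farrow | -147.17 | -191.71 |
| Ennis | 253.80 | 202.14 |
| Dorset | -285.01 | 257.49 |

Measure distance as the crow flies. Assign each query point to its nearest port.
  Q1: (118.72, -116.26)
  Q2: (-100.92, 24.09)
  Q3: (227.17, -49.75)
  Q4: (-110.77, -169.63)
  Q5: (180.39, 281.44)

Q1→Farrow; Q2→Harlow; Q3→Ennis; Q4→Farrow; Q5→Ennis

Q1 at (118.72, -116.26):
  Harlow: 284.46 nmi
  Farrow: 276.39 nmi
  Ennis: 345.87 nmi
  Dorset: 550.17 nmi
  → nearest: Farrow (276.39 nmi)
Q2 at (-100.92, 24.09):
  Harlow: 77.12 nmi
  Farrow: 220.70 nmi
  Ennis: 396.90 nmi
  Dorset: 297.26 nmi
  → nearest: Harlow (77.12 nmi)
Q3 at (227.17, -49.75):
  Harlow: 331.96 nmi
  Farrow: 400.35 nmi
  Ennis: 253.29 nmi
  Dorset: 597.26 nmi
  → nearest: Ennis (253.29 nmi)
Q4 at (-110.77, -169.63):
  Harlow: 267.88 nmi
  Farrow: 42.57 nmi
  Ennis: 520.70 nmi
  Dorset: 461.29 nmi
  → nearest: Farrow (42.57 nmi)
Q5 at (180.39, 281.44):
  Harlow: 313.10 nmi
  Farrow: 575.47 nmi
  Ennis: 108.06 nmi
  Dorset: 466.02 nmi
  → nearest: Ennis (108.06 nmi)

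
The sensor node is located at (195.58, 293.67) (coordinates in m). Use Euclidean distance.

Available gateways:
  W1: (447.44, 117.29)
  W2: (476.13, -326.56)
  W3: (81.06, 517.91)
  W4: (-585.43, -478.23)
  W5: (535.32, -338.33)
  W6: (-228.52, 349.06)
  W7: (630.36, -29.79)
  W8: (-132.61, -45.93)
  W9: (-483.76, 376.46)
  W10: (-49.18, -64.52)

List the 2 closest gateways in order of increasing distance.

Distances from (195.58, 293.67):
W1: √((251.86)² + (-176.38)²) = √(63433.4596 + 31109.9044) = 307.48 m
W2: √((280.55)² + (-620.23)²) = √(78708.3025 + 384685.2529) = 680.73 m
W3: √((-114.52)² + (224.24)²) = √(13114.8304 + 50283.5776) = 251.79 m
W4: √((-781.01)² + (-771.90)²) = √(609976.6201 + 595829.6100) = 1098.09 m
W5: √((339.74)² + (-632.00)²) = √(115423.2676 + 399424.0000) = 717.53 m
W6: √((-424.10)² + (55.39)²) = √(179860.8100 + 3068.0521) = 427.70 m
W7: √((434.78)² + (-323.46)²) = √(189033.6484 + 104626.3716) = 541.90 m
W8: √((-328.19)² + (-339.60)²) = √(107708.6761 + 115328.1600) = 472.27 m
W9: √((-679.34)² + (82.79)²) = √(461502.8356 + 6854.1841) = 684.37 m
W10: √((-244.76)² + (-358.19)²) = √(59907.4576 + 128300.0761) = 433.83 m
Sorted: W3 (251.79 m) < W1 (307.48 m) < W6 (427.70 m) < W10 (433.83 m) < …

W3, W1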